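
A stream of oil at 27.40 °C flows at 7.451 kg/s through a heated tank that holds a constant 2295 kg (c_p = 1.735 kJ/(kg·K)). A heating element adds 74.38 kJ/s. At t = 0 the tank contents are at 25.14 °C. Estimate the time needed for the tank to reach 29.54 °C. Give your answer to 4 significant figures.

245.3 s

Unsteady energy balance on the tank contents: M c_p dT/dt = ṁ c_p (T_in − T) + 74.38.
τ = M/ṁ = 308.012 s; T_ss = T_in + Q̇/(ṁ c_p) = 33.1536 °C.
T(t) = T_ss + (T₀ − T_ss) e^(−t/τ). Set T = 29.54:
e^(−t/τ) = (29.54 − 33.1536)/(25.14 − 33.1536) = 0.450936
t = −308.012 · ln(0.450936) = 245.310 s.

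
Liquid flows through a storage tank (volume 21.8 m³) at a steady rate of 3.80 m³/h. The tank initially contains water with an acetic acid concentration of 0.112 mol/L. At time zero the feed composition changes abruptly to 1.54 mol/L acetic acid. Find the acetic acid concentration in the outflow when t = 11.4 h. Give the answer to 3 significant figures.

1.34 mol/L

Mass balance on the solute (V constant): V dC/dt = Q(C_in − C).
Time constant τ = V/Q = 21.8/3.80 = 5.7368 h.
C approaches C_in exponentially: C(t) = C_in + (C₀ − C_in) e^(−t/τ).
C(11.4) = 1.54 + (0.112 − 1.54)·e^(−11.4/5.7368) = 1.54 + (-1.4280)·0.13708 = 1.3442 mol/L.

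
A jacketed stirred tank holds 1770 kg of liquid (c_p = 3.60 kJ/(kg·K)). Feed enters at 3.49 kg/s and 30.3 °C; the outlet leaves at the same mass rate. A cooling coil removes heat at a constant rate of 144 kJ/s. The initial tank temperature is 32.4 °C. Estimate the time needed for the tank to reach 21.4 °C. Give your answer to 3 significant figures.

845 s

Unsteady energy balance on the tank contents: M c_p dT/dt = ṁ c_p (T_in − T) − 144.
τ = M/ṁ = 507.16 s; T_ss = T_in − Q̇/(ṁ c_p) = 18.839 °C.
T(t) = T_ss + (T₀ − T_ss) e^(−t/τ). Set T = 21.4:
e^(−t/τ) = (21.4 − 18.839)/(32.4 − 18.839) = 0.18887
t = −507.16 · ln(0.18887) = 845.29 s.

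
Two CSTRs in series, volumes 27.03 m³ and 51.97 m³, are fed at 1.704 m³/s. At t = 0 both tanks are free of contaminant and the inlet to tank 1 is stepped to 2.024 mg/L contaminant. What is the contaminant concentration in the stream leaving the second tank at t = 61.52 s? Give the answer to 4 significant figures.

Each tank obeys Vᵢ dCᵢ/dt = Q(Cᵢ₋₁ − Cᵢ), so τᵢ = Vᵢ/Q.
τ₁ = 27.03/1.704 = 15.8627 s; τ₂ = 51.97/1.704 = 30.4988 s.
Solving the cascade with C₁(0)=C₂(0)=0 gives C₂(t) = C_in[1 − (τ₁ e^(−t/τ₁) − τ₂ e^(−t/τ₂))/(τ₁ − τ₂)].
At t = 61.52: e^(−t/τ₁) = 0.0206862, e^(−t/τ₂) = 0.133037.
C₂ = 2.024·[1 − (15.8627·0.0206862 − 30.4988·0.133037)/(-14.6362)] = 2.024·0.745197 = 1.50828 mg/L.

1.508 mg/L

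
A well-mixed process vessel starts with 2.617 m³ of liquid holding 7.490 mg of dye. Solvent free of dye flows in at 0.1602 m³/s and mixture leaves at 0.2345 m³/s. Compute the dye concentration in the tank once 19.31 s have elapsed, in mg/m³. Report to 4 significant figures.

Let m(t) be the amount of dye. Volume: V(t) = V₀ + (Q_in − Q_out) t = 2.617 − 0.0743000 t; V(19.31) = 1.18227 m³.
Species balance (pure solvent in): dm/dt = −Q_out · m/V(t).
Separate: dm/m = −Q_out dt/V(t) ⇒ ln(m/m₀) = −(Q_out/(Q_in−Q_out)) ln(V/V₀).
m = m₀ (V₀/V)^(Q_out/(Q_in−Q_out)) = 7.490 × (2.617/1.18227)^(-3.15612) = 0.610016 mg.
C = m/V = 0.610016/1.18227 = 0.515971 mg/m³.

0.5160 mg/m³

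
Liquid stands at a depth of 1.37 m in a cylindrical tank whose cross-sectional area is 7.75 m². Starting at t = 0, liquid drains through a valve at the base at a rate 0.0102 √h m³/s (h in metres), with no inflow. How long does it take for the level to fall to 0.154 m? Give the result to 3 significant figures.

With no inflow, A dh/dt = −0.0102 √h.
∫ h^(−1/2) dh = −(0.0102/A) ∫ dt, giving 2√h = 2√h₀ − (0.0102/A) t.
t = 2A(√h₀ − √h)/0.0102 = 2·7.75·(√1.37 − √0.154)/0.0102
  = 15.500 × (1.1705 − 0.39243) / 0.0102 = 1182.3 s.

1180 s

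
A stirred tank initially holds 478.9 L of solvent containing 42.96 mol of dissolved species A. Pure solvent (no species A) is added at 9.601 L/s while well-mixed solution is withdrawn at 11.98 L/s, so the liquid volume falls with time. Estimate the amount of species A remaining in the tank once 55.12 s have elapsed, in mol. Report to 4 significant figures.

8.577 mol

Total volume: dV/dt = Q_in − Q_out = -2.37900 L/s, so V(t) = 478.9 − 2.37900 t and V(55.12) = 347.770 L.
Species balance (pure solvent in): dm/dt = −Q_out · m/V(t).
Separate: dm/m = −Q_out dt/V(t) ⇒ ln(m/m₀) = −(Q_out/(Q_in−Q_out)) ln(V/V₀).
m = m₀ (V₀/V)^(Q_out/(Q_in−Q_out)) = 42.96 × (478.9/347.770)^(-5.03573) = 8.57695 mol.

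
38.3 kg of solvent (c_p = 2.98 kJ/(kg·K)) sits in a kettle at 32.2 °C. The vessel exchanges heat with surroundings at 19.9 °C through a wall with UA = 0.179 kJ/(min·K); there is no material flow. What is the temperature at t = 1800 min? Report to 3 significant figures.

20.6 °C

M c_p dT/dt = −UA(T − T_amb).
dT/dt = (T_ss − T)/τ with T_ss = T_amb = 19.900 °C, τ = M c_p/UA = 38.3·2.98/0.179 = 637.62 min.
T approaches T_ss exponentially: T(t) = T_ss + (T₀ − T_ss) e^(−t/τ).
T(1800) = 19.900 + (12.300)·0.059428 = 20.631 °C.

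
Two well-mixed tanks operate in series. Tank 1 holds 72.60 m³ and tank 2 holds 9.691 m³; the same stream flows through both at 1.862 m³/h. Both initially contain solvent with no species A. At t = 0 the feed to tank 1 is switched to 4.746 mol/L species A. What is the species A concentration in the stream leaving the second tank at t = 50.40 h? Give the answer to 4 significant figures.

3.242 mol/L

Time constants: τᵢ = Vᵢ/Q for each well-mixed tank.
τ₁ = 72.60/1.862 = 38.9903 h; τ₂ = 9.691/1.862 = 5.20462 h.
Tank 1: C₁ = C_in(1 − e^(−t/τ₁)). Tank 2 (τ₁ ≠ τ₂): C₂ = C_in[1 − (τ₁ e^(−t/τ₁) − τ₂ e^(−t/τ₂))/(τ₁ − τ₂)].
At t = 50.40: e^(−t/τ₁) = 0.274548, e^(−t/τ₂) = 6.22902e-05.
C₂ = 4.746·[1 − (38.9903·0.274548 − 5.20462·6.22902e-05)/(33.7857)] = 4.746·0.683168 = 3.24231 mol/L.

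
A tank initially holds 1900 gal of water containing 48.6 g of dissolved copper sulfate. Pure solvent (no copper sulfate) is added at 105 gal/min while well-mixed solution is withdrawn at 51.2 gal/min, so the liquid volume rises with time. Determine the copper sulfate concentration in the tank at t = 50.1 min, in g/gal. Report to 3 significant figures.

0.00456 g/gal

Total volume: dV/dt = Q_in − Q_out = 53.800 gal/min, so V(t) = 1900 + 53.800 t and V(50.1) = 4595.4 gal.
Species balance (pure solvent in): dm/dt = −Q_out · m/V(t).
dm/m = −Q_out dt/(V₀ + 53.800 t); integrating gives ln(m/m₀) = −(Q_out/(Q_in−Q_out)) ln(V/V₀).
m = m₀ (V₀/V)^(Q_out/(Q_in−Q_out)) = 48.6 × (1900/4595.4)^(0.95167) = 20.970 g.
C = m/V = 20.970/4595.4 = 0.0045633 g/gal.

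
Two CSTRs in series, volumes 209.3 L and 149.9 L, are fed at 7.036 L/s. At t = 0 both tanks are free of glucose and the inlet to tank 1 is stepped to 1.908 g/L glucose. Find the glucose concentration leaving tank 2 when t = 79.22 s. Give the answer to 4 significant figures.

Each tank obeys Vᵢ dCᵢ/dt = Q(Cᵢ₋₁ − Cᵢ), so τᵢ = Vᵢ/Q.
τ₁ = 209.3/7.036 = 29.7470 s; τ₂ = 149.9/7.036 = 21.3047 s.
Tank 1: C₁ = C_in(1 − e^(−t/τ₁)). Tank 2 (τ₁ ≠ τ₂): C₂ = C_in[1 − (τ₁ e^(−t/τ₁) − τ₂ e^(−t/τ₂))/(τ₁ − τ₂)].
At t = 79.22: e^(−t/τ₁) = 0.0697300, e^(−t/τ₂) = 0.0242722.
C₂ = 1.908·[1 − (29.7470·0.0697300 − 21.3047·0.0242722)/(8.44230)] = 1.908·0.815554 = 1.55608 g/L.

1.556 g/L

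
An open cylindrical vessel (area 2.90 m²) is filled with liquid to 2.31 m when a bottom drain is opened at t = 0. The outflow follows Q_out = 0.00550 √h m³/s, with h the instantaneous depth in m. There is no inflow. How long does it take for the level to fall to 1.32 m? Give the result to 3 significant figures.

391 s

Unsteady balance on liquid volume: A dh/dt = −0.00550 √h.
Separate and integrate: 2(√h − √h₀) = −(0.00550/A) t.
t = 2A(√h₀ − √h)/0.00550 = 2·2.90·(√2.31 − √1.32)/0.00550
  = 5.8000 × (1.5199 − 1.1489) / 0.00550 = 391.19 s.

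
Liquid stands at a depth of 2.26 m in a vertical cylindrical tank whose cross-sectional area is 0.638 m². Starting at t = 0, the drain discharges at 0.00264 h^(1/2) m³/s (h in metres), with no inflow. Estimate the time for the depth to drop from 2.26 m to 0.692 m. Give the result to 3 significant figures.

325 s

Mass balance (ρ constant): A dh/dt = −0.00264 √h.
This is separable: 2 d(√h)/dt = −0.00264/A, so √h = √h₀ − (0.00264/(2A)) t.
t = 2A(√h₀ − √h)/0.00264 = 2·0.638·(√2.26 − √0.692)/0.00264
  = 1.2760 × (1.5033 − 0.83187) / 0.00264 = 324.54 s.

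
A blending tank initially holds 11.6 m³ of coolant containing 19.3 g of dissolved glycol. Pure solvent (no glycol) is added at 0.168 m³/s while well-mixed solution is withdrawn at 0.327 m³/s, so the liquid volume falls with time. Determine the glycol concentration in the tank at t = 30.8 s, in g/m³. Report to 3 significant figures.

0.932 g/m³

Let m(t) be the amount of glycol. Volume: V(t) = V₀ + (Q_in − Q_out) t = 11.6 − 0.15900 t; V(30.8) = 6.7028 m³.
No glycol enters, so dm/dt = −Q_out · (m/V).
Separate: dm/m = −Q_out dt/V(t) ⇒ ln(m/m₀) = −(Q_out/(Q_in−Q_out)) ln(V/V₀).
m = m₀ (V₀/V)^(Q_out/(Q_in−Q_out)) = 19.3 × (11.6/6.7028)^(-2.0566) = 6.2470 g.
C = m/V = 6.2470/6.7028 = 0.93200 g/m³.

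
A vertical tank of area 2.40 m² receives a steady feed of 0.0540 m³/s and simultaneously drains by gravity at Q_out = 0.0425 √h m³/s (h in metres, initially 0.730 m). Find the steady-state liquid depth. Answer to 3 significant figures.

1.61 m

A dh/dt = Q_in − 0.0425 √h. Steady state requires inflow = outflow:
Q_in = 0.0425 √h_ss ⇒ √h_ss = 0.0540/0.0425 = 1.2706.
h_ss = 1.2706² = 1.6144 m. (Since h₀ = 0.730 m < h_ss, the level will rise toward this value.)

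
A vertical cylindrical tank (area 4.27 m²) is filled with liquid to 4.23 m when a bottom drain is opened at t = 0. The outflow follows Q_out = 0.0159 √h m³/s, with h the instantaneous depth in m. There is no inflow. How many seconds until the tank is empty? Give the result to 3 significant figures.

With no inflow, A dh/dt = −0.0159 √h.
Separate and integrate: 2(√h − √h₀) = −(0.0159/A) t.
Set h = 0: 2√h₀ = (0.0159/A) t_empty ⇒ t_empty = 2A√h₀/0.0159.
t_empty = 2·4.27·√4.23/0.0159 = 8.5400·2.0567/0.0159 = 1104.7 s.

1100 s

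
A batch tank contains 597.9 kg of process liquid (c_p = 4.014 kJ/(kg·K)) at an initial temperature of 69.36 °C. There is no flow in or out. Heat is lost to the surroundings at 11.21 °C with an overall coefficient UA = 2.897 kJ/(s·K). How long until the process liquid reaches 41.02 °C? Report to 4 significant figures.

553.5 s

Unsteady energy balance on the tank contents: M c_p dT/dt = −UA(T − T_amb).
τ = M c_p/UA = 828.433 s; T_ss = T_amb = 11.2100 °C.
T(t) = T_ss + (T₀ − T_ss)e^(−t/τ); set T = 41.02:
t = −τ ln[(T − T_ss)/(T₀ − T_ss)] = −828.433 · ln(0.512640) = 553.544 s.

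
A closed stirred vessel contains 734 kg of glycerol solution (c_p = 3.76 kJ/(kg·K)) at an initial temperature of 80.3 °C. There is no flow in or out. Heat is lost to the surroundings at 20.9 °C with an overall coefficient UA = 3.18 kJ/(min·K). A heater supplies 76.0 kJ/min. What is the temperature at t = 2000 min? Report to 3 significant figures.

48.3 °C

First-law balance (no shaft work): M c_p dT/dt = −UA(T − T_amb) + Q̇.
dT/dt = (T_ss − T)/τ with T_ss = T_amb + Q̇/UA = 20.9 + 76.0/3.18 = 44.799 °C, τ = M c_p/UA = 734·3.76/3.18 = 867.87 min.
This is linear first-order; T(t) = T_ss + (T₀ − T_ss) e^(−t/τ).
T(2000) = 44.799 + (35.501)·0.099811 = 48.343 °C.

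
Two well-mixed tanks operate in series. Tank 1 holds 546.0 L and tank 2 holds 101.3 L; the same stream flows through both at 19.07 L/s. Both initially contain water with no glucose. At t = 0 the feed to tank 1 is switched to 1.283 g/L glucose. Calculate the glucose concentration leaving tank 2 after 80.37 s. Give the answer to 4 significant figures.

1.188 g/L

Time constants: τᵢ = Vᵢ/Q for each well-mixed tank.
τ₁ = 546.0/19.07 = 28.6314 s; τ₂ = 101.3/19.07 = 5.31201 s.
Solving the cascade with C₁(0)=C₂(0)=0 gives C₂(t) = C_in[1 − (τ₁ e^(−t/τ₁) − τ₂ e^(−t/τ₂))/(τ₁ − τ₂)].
At t = 80.37: e^(−t/τ₁) = 0.0603821, e^(−t/τ₂) = 2.68646e-07.
C₂ = 1.283·[1 − (28.6314·0.0603821 − 5.31201·2.68646e-07)/(23.3193)] = 1.283·0.925863 = 1.18788 g/L.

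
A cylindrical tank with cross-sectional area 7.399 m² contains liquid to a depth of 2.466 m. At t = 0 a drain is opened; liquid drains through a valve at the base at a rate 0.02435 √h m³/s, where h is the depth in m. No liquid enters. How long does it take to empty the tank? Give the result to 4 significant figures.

A dh/dt = −Q_out = −0.02435 √h.
∫ h^(−1/2) dh = −(0.02435/A) ∫ dt, giving 2√h = 2√h₀ − (0.02435/A) t.
Tank is empty when √h = 0: t_empty = 2A√h₀/0.02435.
t_empty = 2·7.399·√2.466/0.02435 = 14.7980·1.57035/0.02435 = 954.334 s.

954.3 s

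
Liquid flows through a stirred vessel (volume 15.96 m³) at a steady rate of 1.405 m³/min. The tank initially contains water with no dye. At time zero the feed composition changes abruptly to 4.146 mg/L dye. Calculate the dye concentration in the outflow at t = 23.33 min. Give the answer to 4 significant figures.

Accumulation = in − out for the solute gives V dC/dt = Q(C_in − C).
So dC/dt = (C_in − C)/τ with τ = V/Q = 15.96/1.405 = 11.3594 min.
C approaches C_in exponentially: C(t) = C_in + (C₀ − C_in) e^(−t/τ).
C(23.33) = 4.146 + (0 − 4.146)·e^(−23.33/11.3594) = 4.146 + (-4.14600)·0.128247 = 3.61429 mg/L.

3.614 mg/L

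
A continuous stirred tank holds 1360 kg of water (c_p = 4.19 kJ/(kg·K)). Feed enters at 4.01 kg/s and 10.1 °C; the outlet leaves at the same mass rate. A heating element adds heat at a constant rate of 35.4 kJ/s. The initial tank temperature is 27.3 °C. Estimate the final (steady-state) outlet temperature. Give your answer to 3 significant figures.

M c_p dT/dt = ṁ c_p (T_in − T) + Q̇.
At steady state dT/dt = 0 ⇒ T_ss = T_in + Q̇/(ṁ c_p) = 10.1 + 35.4/(4.01·4.19) = 12.207 °C.

12.2 °C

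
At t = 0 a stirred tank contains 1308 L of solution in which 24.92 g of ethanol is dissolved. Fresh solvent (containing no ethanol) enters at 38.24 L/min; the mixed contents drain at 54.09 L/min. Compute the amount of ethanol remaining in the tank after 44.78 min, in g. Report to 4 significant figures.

Total volume: dV/dt = Q_in − Q_out = -15.8500 L/min, so V(t) = 1308 − 15.8500 t and V(44.78) = 598.237 L.
Solute balance: dm/dt = 0 − Q_out C = −Q_out m/V(t).
dm/m = −Q_out dt/(V₀ − 15.8500 t); integrating gives ln(m/m₀) = −(Q_out/(Q_in−Q_out)) ln(V/V₀).
m = m₀ (V₀/V)^(Q_out/(Q_in−Q_out)) = 24.92 × (1308/598.237)^(-3.41262) = 1.72649 g.

1.726 g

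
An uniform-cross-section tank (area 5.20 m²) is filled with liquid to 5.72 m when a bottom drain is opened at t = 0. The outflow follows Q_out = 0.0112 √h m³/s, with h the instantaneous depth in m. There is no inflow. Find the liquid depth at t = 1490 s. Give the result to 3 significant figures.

0.619 m

A dh/dt = −Q_out = −0.0112 √h.
Separate and integrate: 2(√h − √h₀) = −(0.0112/A) t.
√h = √5.72 − 0.0112·1490/(2·5.20) = 2.3917 − 1.6046 = 0.78704.
h = 0.78704² = 0.61943 m.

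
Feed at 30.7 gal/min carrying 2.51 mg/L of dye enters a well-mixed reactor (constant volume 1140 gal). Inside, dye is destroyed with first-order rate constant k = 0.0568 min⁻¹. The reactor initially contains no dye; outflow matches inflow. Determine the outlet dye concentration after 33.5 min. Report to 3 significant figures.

0.758 mg/L

Accumulation = in − out − consumed: V dC/dt = Q C_in − Q C − k V C.
This is linear with rate a = Q/V + k = 0.083730 min⁻¹.
C_ss = Q C_in/(Q + kV) = 0.80729 mg/L; C(t) = C_ss + (C₀ − C_ss) e^(−a t).
C(33.5) = 0.80729 + (-0.80729)·e^(−0.083730·33.5) = 0.80729 + (-0.80729)·0.060510 = 0.75844 mg/L.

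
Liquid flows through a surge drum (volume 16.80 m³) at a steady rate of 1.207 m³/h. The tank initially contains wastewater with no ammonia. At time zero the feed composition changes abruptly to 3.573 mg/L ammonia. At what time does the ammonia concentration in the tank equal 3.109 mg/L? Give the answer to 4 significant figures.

Species balance: V dC/dt = Q(C_in − C) ⇒ τ = V/Q = 13.9188 h.
C(t) = C_in + (C₀ − C_in) e^(−t/τ). Set C = 3.109 and solve for t:
e^(−t/τ) = (C − C_in)/(C₀ − C_in) = (3.109 − 3.573)/(0 − 3.573) = 0.129863
t = −τ ln(…) = 13.9188 × 2.04128 = 28.4121 h.

28.41 h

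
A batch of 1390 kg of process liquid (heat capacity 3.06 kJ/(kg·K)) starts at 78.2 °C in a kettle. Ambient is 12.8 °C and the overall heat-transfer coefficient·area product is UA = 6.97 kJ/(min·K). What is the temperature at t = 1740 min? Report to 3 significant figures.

16.6 °C

M c_p dT/dt = −UA(T − T_amb).
dT/dt = (T_ss − T)/τ with T_ss = T_amb = 12.800 °C, τ = M c_p/UA = 1390·3.06/6.97 = 610.24 min.
Integrating: T(t) = T_ss + (T₀ − T_ss) e^(−t/τ).
T(1740) = 12.800 + (65.400)·0.057768 = 16.578 °C.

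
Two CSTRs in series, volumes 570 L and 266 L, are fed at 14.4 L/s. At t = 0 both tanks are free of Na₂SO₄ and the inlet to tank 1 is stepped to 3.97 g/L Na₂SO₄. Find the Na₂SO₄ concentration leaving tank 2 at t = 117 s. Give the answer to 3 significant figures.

3.59 g/L

Species balance on tank i: dCᵢ/dt = (Cᵢ₋₁ − Cᵢ)/τᵢ with τᵢ = Vᵢ/Q.
τ₁ = 570/14.4 = 39.583 s; τ₂ = 266/14.4 = 18.472 s.
Solving the cascade with C₁(0)=C₂(0)=0 gives C₂(t) = C_in[1 − (τ₁ e^(−t/τ₁) − τ₂ e^(−t/τ₂))/(τ₁ − τ₂)].
At t = 117: e^(−t/τ₁) = 0.052038, e^(−t/τ₂) = 0.0017752.
C₂ = 3.97·[1 − (39.583·0.052038 − 18.472·0.0017752)/(21.111)] = 3.97·0.90398 = 3.5888 g/L.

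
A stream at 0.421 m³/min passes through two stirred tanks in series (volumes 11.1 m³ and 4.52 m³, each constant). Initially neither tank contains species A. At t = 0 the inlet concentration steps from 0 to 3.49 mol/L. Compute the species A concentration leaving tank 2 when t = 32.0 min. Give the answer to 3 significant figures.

Species balance on tank i: dCᵢ/dt = (Cᵢ₋₁ − Cᵢ)/τᵢ with τᵢ = Vᵢ/Q.
τ₁ = 11.1/0.421 = 26.366 min; τ₂ = 4.52/0.421 = 10.736 min.
Tank 1: C₁ = C_in(1 − e^(−t/τ₁)). Tank 2 (τ₁ ≠ τ₂): C₂ = C_in[1 − (τ₁ e^(−t/τ₁) − τ₂ e^(−t/τ₂))/(τ₁ − τ₂)].
At t = 32.0: e^(−t/τ₁) = 0.29710, e^(−t/τ₂) = 0.050766.
C₂ = 3.49·[1 − (26.366·0.29710 − 10.736·0.050766)/(15.629)] = 3.49·0.53369 = 1.8626 mol/L.

1.86 mol/L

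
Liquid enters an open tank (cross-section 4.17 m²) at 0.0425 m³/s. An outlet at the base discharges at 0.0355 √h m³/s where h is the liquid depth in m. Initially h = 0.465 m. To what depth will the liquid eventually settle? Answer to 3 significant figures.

Level balance: A dh/dt = 0.0425 − 0.0355 √h. Setting dh/dt = 0:
Q_in = 0.0355 √h_ss ⇒ √h_ss = 0.0425/0.0355 = 1.1972.
h_ss = 1.1972² = 1.4332 m. (Since h₀ = 0.465 m < h_ss, the level will rise toward this value.)

1.43 m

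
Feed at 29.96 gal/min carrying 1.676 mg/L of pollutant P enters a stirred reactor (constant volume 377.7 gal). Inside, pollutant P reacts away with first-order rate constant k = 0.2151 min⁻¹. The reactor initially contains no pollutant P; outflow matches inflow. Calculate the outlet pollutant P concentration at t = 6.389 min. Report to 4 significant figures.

0.3827 mg/L

Accumulation = in − out − consumed: V dC/dt = Q C_in − Q C − k V C.
This is linear with rate a = Q/V + k = 0.294422 min⁻¹.
C_ss = Q C_in/(Q + kV) = 0.451542 mg/L; C(t) = C_ss + (C₀ − C_ss) e^(−a t).
C(6.389) = 0.451542 + (-0.451542)·e^(−0.294422·6.389) = 0.451542 + (-0.451542)·0.152428 = 0.382714 mg/L.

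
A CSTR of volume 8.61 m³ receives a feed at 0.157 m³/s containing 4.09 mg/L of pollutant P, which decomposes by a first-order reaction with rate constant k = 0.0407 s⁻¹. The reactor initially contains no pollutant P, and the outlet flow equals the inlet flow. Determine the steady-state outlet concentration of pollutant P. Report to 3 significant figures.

V dC/dt = Q(C_in − C) − k V C.
Steady state (dC/dt = 0): C_ss = Q C_in/(Q + kV) = C_in/(1 + kV/Q).
C_ss = 0.157·4.09/(0.157 + 0.0407·8.61) = 0.64213/0.50743 = 1.2655 mg/L.

1.27 mg/L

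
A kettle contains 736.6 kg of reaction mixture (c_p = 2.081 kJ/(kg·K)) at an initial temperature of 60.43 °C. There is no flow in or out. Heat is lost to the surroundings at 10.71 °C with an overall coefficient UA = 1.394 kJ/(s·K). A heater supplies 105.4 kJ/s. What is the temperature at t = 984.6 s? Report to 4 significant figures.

75.75 °C

M c_p dT/dt = −UA(T − T_amb) + Q̇.
dT/dt = (T_ss − T)/τ with T_ss = T_amb + Q̇/UA = 10.71 + 105.4/1.394 = 86.3198 °C, τ = M c_p/UA = 736.6·2.081/1.394 = 1099.62 s.
Integrating: T(t) = T_ss + (T₀ − T_ss) e^(−t/τ).
T(984.6) = 86.3198 + (-25.8898)·0.408443 = 75.7453 °C.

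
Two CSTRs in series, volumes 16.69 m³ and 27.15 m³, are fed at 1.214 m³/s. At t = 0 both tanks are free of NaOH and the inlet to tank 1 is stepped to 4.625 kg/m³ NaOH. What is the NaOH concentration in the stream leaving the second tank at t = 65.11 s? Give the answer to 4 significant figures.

4.037 kg/m³

Species balance on tank i: dCᵢ/dt = (Cᵢ₋₁ − Cᵢ)/τᵢ with τᵢ = Vᵢ/Q.
τ₁ = 16.69/1.214 = 13.7479 s; τ₂ = 27.15/1.214 = 22.3641 s.
Tank 1: C₁ = C_in(1 − e^(−t/τ₁)). Tank 2 (τ₁ ≠ τ₂): C₂ = C_in[1 − (τ₁ e^(−t/τ₁) − τ₂ e^(−t/τ₂))/(τ₁ − τ₂)].
At t = 65.11: e^(−t/τ₁) = 0.00877383, e^(−t/τ₂) = 0.0544015.
C₂ = 4.625·[1 − (13.7479·0.00877383 − 22.3641·0.0544015)/(-8.61614)] = 4.625·0.872795 = 4.03668 kg/m³.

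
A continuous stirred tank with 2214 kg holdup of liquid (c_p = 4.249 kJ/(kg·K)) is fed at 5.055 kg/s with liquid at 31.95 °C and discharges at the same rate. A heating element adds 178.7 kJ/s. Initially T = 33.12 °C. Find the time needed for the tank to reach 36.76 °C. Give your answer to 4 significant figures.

311.6 s

M c_p dT/dt = ṁ c_p (T_in − T) + Q̇.
τ = M/ṁ = 437.982 s; T_ss = T_in + Q̇/(ṁ c_p) = 40.2699 °C.
T(t) = T_ss + (T₀ − T_ss) e^(−t/τ). Set T = 36.76:
e^(−t/τ) = (36.76 − 40.2699)/(33.12 − 40.2699) = 0.490900
t = −437.982 · ln(0.490900) = 311.631 s.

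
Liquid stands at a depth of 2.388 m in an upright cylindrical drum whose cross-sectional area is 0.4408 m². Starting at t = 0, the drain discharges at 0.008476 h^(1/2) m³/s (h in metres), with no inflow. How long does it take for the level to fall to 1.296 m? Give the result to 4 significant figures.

With no inflow, A dh/dt = −0.008476 √h.
This is separable: 2 d(√h)/dt = −0.008476/A, so √h = √h₀ − (0.008476/(2A)) t.
t = 2A(√h₀ − √h)/0.008476 = 2·0.4408·(√2.388 − √1.296)/0.008476
  = 0.881600 × (1.54532 − 1.13842) / 0.008476 = 42.3217 s.

42.32 s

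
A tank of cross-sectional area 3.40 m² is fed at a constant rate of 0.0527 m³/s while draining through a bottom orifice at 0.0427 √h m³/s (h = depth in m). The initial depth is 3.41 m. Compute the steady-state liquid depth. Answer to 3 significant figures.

A dh/dt = Q_in − 0.0427 √h. Steady state requires inflow = outflow:
Q_in = 0.0427 √h_ss ⇒ √h_ss = 0.0527/0.0427 = 1.2342.
h_ss = 1.2342² = 1.5232 m. (Since h₀ = 3.41 m > h_ss, the level will fall toward this value.)

1.52 m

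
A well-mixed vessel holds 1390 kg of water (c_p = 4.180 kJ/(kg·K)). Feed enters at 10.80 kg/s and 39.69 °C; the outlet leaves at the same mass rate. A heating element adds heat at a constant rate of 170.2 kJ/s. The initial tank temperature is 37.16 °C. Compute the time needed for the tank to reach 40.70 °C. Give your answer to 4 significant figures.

M c_p dT/dt = ṁ c_p (T_in − T) + Q̇.
τ = M/ṁ = 128.704 s; T_ss = T_in + Q̇/(ṁ c_p) = 43.4602 °C.
T(t) = T_ss + (T₀ − T_ss) e^(−t/τ). Set T = 40.70:
e^(−t/τ) = (40.70 − 43.4602)/(37.16 − 43.4602) = 0.438109
t = −128.704 · ln(0.438109) = 106.217 s.

106.2 s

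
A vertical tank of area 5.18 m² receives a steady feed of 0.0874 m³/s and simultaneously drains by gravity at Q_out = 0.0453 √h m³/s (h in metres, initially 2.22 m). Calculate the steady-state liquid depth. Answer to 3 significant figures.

3.72 m

Unsteady balance on liquid volume: A dh/dt = Q_in − 0.0453 √h. At steady state dh/dt = 0:
Q_in = 0.0453 √h_ss ⇒ √h_ss = 0.0874/0.0453 = 1.9294.
h_ss = 1.9294² = 3.7224 m. (Since h₀ = 2.22 m < h_ss, the level will rise toward this value.)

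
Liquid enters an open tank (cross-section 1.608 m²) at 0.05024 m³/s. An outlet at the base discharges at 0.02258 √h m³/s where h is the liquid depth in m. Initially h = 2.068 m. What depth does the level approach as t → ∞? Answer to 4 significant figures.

Level balance: A dh/dt = 0.05024 − 0.02258 √h. Setting dh/dt = 0:
Q_in = 0.02258 √h_ss ⇒ √h_ss = 0.05024/0.02258 = 2.22498.
h_ss = 2.22498² = 4.95053 m. (Since h₀ = 2.068 m < h_ss, the level will rise toward this value.)

4.951 m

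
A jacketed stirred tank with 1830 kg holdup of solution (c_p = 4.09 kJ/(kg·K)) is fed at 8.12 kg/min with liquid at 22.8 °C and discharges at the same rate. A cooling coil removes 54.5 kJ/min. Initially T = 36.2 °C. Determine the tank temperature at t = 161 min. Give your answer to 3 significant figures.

M c_p dT/dt = ṁ c_p (T_in − T) − Q̇.
τ = M/ṁ = 225.37 min; T_ss = T_in − Q̇/(ṁ c_p) = 22.8 − 54.5/(8.12·4.09) = 21.159 °C.
T approaches T_ss exponentially: T(t) = T_ss + (T₀ − T_ss) e^(−t/τ).
T(161) = 21.159 + (15.041)·e^(−161/225.37) = 21.159 + (15.041)·0.48949 = 28.521 °C.

28.5 °C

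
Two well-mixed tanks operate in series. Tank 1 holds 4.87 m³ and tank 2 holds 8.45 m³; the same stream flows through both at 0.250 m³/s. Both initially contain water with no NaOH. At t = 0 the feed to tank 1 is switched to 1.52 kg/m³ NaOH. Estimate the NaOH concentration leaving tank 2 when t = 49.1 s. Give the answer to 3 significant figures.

Time constants: τᵢ = Vᵢ/Q for each well-mixed tank.
τ₁ = 4.87/0.250 = 19.480 s; τ₂ = 8.45/0.250 = 33.800 s.
Tank 1: C₁ = C_in(1 − e^(−t/τ₁)). Tank 2 (τ₁ ≠ τ₂): C₂ = C_in[1 − (τ₁ e^(−t/τ₁) − τ₂ e^(−t/τ₂))/(τ₁ − τ₂)].
At t = 49.1: e^(−t/τ₁) = 0.080417, e^(−t/τ₂) = 0.23395.
C₂ = 1.52·[1 − (19.480·0.080417 − 33.800·0.23395)/(-14.320)] = 1.52·0.55720 = 0.84695 kg/m³.

0.847 kg/m³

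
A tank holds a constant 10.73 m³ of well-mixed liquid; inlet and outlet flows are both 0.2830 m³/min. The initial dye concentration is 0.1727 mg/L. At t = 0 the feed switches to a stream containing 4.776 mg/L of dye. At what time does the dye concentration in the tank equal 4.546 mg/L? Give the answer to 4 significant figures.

113.6 min

Unsteady species balance (constant V, well mixed): V dC/dt = Q(C_in − C), so τ = V/Q = 37.9152 min.
C(t) = C_in + (C₀ − C_in) e^(−t/τ). Set C = 4.546 and solve for t:
e^(−t/τ) = (C − C_in)/(C₀ − C_in) = (4.546 − 4.776)/(0.1727 − 4.776) = 0.0499642
t = −τ ln(…) = 37.9152 × 2.99645 = 113.611 min.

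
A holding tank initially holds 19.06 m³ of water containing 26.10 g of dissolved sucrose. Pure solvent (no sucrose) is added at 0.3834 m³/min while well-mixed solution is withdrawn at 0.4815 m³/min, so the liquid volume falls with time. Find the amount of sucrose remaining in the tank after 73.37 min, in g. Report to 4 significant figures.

Total volume: dV/dt = Q_in − Q_out = -0.0981000 m³/min, so V(t) = 19.06 − 0.0981000 t and V(73.37) = 11.8624 m³.
Species balance (pure solvent in): dm/dt = −Q_out · m/V(t).
dm/m = −Q_out dt/(V₀ − 0.0981000 t); integrating gives ln(m/m₀) = −(Q_out/(Q_in−Q_out)) ln(V/V₀).
m = m₀ (V₀/V)^(Q_out/(Q_in−Q_out)) = 26.10 × (19.06/11.8624)^(-4.90826) = 2.54556 g.

2.546 g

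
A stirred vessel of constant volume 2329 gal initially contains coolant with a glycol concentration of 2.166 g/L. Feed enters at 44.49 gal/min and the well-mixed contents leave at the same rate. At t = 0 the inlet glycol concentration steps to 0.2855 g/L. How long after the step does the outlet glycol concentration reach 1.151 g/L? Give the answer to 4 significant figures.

40.62 min

Species balance: V dC/dt = Q(C_in − C) ⇒ τ = V/Q = 52.3488 min.
C(t) = C_in + (C₀ − C_in) e^(−t/τ). Set C = 1.151 and solve for t:
e^(−t/τ) = (C − C_in)/(C₀ − C_in) = (1.151 − 0.2855)/(2.166 − 0.2855) = 0.460250
t = −τ ln(…) = 52.3488 × 0.775986 = 40.6219 min.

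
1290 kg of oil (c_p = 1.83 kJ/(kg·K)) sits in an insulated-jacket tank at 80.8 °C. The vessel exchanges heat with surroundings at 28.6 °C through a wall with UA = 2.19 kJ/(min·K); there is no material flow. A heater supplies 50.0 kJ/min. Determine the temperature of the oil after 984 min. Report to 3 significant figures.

M c_p dT/dt = −UA(T − T_amb) + Q̇.
dT/dt = (T_ss − T)/τ with T_ss = T_amb + Q̇/UA = 28.6 + 50.0/2.19 = 51.431 °C, τ = M c_p/UA = 1290·1.83/2.19 = 1077.9 min.
Solution: T(t) = T_ss + (T₀ − T_ss) e^(−t/τ).
T(984) = 51.431 + (29.369)·0.40138 = 63.219 °C.

63.2 °C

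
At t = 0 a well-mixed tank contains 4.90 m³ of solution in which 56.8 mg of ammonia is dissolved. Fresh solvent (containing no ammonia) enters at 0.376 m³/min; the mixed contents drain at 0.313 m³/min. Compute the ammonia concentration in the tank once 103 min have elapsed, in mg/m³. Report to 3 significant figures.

0.0755 mg/m³

Total volume: dV/dt = Q_in − Q_out = 0.063000 m³/min, so V(t) = 4.90 + 0.063000 t and V(103) = 11.389 m³.
Species balance (pure solvent in): dm/dt = −Q_out · m/V(t).
dm/m = −Q_out dt/(V₀ + 0.063000 t); integrating gives ln(m/m₀) = −(Q_out/(Q_in−Q_out)) ln(V/V₀).
m = m₀ (V₀/V)^(Q_out/(Q_in−Q_out)) = 56.8 × (4.90/11.389)^(4.9683) = 0.86006 mg.
C = m/V = 0.86006/11.389 = 0.075517 mg/m³.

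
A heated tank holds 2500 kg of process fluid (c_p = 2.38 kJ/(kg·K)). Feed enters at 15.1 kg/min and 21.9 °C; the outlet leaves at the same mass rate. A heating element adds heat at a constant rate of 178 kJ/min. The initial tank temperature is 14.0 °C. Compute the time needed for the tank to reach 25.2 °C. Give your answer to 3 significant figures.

340 min

M c_p dT/dt = ṁ c_p (T_in − T) + Q̇.
τ = M/ṁ = 165.56 min; T_ss = T_in + Q̇/(ṁ c_p) = 26.853 °C.
T(t) = T_ss + (T₀ − T_ss) e^(−t/τ). Set T = 25.2:
e^(−t/τ) = (25.2 − 26.853)/(14.0 − 26.853) = 0.12861
t = −165.56 · ln(0.12861) = 339.57 min.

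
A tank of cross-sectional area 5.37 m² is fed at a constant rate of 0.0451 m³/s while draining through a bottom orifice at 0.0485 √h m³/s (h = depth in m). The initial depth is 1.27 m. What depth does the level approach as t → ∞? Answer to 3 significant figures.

Accumulation of liquid (constant cross-section A): A dh/dt = Q_in − 0.0485 √h. At steady state dh/dt = 0:
Q_in = 0.0485 √h_ss ⇒ √h_ss = 0.0451/0.0485 = 0.92990.
h_ss = 0.92990² = 0.86471 m. (Since h₀ = 1.27 m > h_ss, the level will fall toward this value.)

0.865 m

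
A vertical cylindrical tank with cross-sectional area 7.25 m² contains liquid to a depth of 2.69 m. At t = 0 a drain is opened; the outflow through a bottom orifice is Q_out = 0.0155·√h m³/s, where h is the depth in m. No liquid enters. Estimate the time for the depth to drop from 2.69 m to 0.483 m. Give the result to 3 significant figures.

Accumulation of liquid (constant cross-section A): A dh/dt = −0.0155 √h.
This is separable: 2 d(√h)/dt = −0.0155/A, so √h = √h₀ − (0.0155/(2A)) t.
t = 2A(√h₀ − √h)/0.0155 = 2·7.25·(√2.69 − √0.483)/0.0155
  = 14.500 × (1.6401 − 0.69498) / 0.0155 = 884.16 s.

884 s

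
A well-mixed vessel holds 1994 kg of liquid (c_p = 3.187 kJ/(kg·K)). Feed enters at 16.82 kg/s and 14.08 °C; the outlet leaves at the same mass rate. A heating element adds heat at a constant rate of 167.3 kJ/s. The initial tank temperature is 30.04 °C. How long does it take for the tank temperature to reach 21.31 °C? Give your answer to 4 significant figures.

Heat balance on the well-mixed liquid: M c_p dT/dt = ṁ c_p (T_in − T) + 167.3.
τ = M/ṁ = 118.549 s; T_ss = T_in + Q̇/(ṁ c_p) = 17.2010 °C.
T(t) = T_ss + (T₀ − T_ss) e^(−t/τ). Set T = 21.31:
e^(−t/τ) = (21.31 − 17.2010)/(30.04 − 17.2010) = 0.320043
t = −118.549 · ln(0.320043) = 135.063 s.

135.1 s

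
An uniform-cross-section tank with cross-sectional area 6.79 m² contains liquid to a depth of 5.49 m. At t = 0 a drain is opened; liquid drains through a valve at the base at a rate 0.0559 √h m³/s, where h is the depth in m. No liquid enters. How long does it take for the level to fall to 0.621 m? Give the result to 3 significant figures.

378 s

With no inflow, A dh/dt = −0.0559 √h.
∫ h^(−1/2) dh = −(0.0559/A) ∫ dt, giving 2√h = 2√h₀ − (0.0559/A) t.
t = 2A(√h₀ − √h)/0.0559 = 2·6.79·(√5.49 − √0.621)/0.0559
  = 13.580 × (2.3431 − 0.78804) / 0.0559 = 377.77 s.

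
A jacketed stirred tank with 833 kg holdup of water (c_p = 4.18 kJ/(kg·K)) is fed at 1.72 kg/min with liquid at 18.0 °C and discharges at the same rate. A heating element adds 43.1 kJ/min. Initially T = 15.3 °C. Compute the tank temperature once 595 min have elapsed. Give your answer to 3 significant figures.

21.4 °C

M c_p dT/dt = ṁ c_p (T_in − T) + Q̇.
Rearrange: dT/dt = (T_ss − T)/τ with τ = M/ṁ = 484.30 min and T_ss = T_in + Q̇/(ṁ c_p) = 23.995 °C.
T approaches T_ss exponentially: T(t) = T_ss + (T₀ − T_ss) e^(−t/τ).
T(595) = 23.995 + (-8.6948)·e^(−595/484.30) = 23.995 + (-8.6948)·0.29271 = 21.450 °C.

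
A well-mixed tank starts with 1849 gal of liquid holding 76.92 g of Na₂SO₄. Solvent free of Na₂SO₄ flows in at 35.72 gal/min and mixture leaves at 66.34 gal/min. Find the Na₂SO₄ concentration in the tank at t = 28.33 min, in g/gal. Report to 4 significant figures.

Let m(t) be the amount of Na₂SO₄. Volume: V(t) = V₀ + (Q_in − Q_out) t = 1849 − 30.6200 t; V(28.33) = 981.535 gal.
No Na₂SO₄ enters, so dm/dt = −Q_out · (m/V).
Separate: dm/m = −Q_out dt/V(t) ⇒ ln(m/m₀) = −(Q_out/(Q_in−Q_out)) ln(V/V₀).
m = m₀ (V₀/V)^(Q_out/(Q_in−Q_out)) = 76.92 × (1849/981.535)^(-2.16656) = 19.5060 g.
C = m/V = 19.5060/981.535 = 0.0198730 g/gal.

0.01987 g/gal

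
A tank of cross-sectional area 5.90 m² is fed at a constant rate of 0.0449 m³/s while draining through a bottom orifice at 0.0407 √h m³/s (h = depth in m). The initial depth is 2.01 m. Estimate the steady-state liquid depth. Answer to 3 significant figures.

A dh/dt = Q_in − 0.0407 √h. Steady state requires inflow = outflow:
Q_in = 0.0407 √h_ss ⇒ √h_ss = 0.0449/0.0407 = 1.1032.
h_ss = 1.1032² = 1.2170 m. (Since h₀ = 2.01 m > h_ss, the level will fall toward this value.)

1.22 m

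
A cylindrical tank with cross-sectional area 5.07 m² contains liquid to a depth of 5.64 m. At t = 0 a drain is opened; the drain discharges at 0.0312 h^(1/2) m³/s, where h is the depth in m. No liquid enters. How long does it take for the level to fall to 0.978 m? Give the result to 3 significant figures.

With no inflow, A dh/dt = −0.0312 √h.
Separate and integrate: 2(√h − √h₀) = −(0.0312/A) t.
t = 2A(√h₀ − √h)/0.0312 = 2·5.07·(√5.64 − √0.978)/0.0312
  = 10.140 × (2.3749 − 0.98894) / 0.0312 = 450.43 s.

450 s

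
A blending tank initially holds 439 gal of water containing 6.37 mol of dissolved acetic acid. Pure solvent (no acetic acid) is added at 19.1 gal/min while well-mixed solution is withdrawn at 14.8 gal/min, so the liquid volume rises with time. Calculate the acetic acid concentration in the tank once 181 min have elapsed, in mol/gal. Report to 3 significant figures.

Total volume: dV/dt = Q_in − Q_out = 4.3000 gal/min, so V(t) = 439 + 4.3000 t and V(181) = 1217.3 gal.
No acetic acid enters, so dm/dt = −Q_out · (m/V).
dm/m = −Q_out dt/(V₀ + 4.3000 t); integrating gives ln(m/m₀) = −(Q_out/(Q_in−Q_out)) ln(V/V₀).
m = m₀ (V₀/V)^(Q_out/(Q_in−Q_out)) = 6.37 × (439/1217.3)^(3.4419) = 0.19038 mol.
C = m/V = 0.19038/1217.3 = 0.00015640 mol/gal.

0.000156 mol/gal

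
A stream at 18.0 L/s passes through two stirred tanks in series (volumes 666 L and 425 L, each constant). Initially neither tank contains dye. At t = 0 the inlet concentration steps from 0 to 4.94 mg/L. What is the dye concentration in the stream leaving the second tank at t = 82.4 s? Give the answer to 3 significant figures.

Species balance on tank i: dCᵢ/dt = (Cᵢ₋₁ − Cᵢ)/τᵢ with τᵢ = Vᵢ/Q.
τ₁ = 666/18.0 = 37.000 s; τ₂ = 425/18.0 = 23.611 s.
Tank 1: C₁ = C_in(1 − e^(−t/τ₁)). Tank 2 (τ₁ ≠ τ₂): C₂ = C_in[1 − (τ₁ e^(−t/τ₁) − τ₂ e^(−t/τ₂))/(τ₁ − τ₂)].
At t = 82.4: e^(−t/τ₁) = 0.10785, e^(−t/τ₂) = 0.030504.
C₂ = 4.94·[1 − (37.000·0.10785 − 23.611·0.030504)/(13.389)] = 4.94·0.75576 = 3.7334 mg/L.

3.73 mg/L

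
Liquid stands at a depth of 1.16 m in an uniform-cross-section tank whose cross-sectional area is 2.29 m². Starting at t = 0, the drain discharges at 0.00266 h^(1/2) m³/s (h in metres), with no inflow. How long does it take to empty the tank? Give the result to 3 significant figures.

With no inflow, A dh/dt = −0.00266 √h.
This is separable: 2 d(√h)/dt = −0.00266/A, so √h = √h₀ − (0.00266/(2A)) t.
Tank is empty when √h = 0: t_empty = 2A√h₀/0.00266.
t_empty = 2·2.29·√1.16/0.00266 = 4.5800·1.0770/0.00266 = 1854.4 s.

1850 s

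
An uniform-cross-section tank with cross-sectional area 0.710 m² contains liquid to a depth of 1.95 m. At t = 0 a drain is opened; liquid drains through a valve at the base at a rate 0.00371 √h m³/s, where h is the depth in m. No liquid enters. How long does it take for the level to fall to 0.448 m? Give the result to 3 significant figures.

278 s

A dh/dt = −Q_out = −0.00371 √h.
Separate and integrate: 2(√h − √h₀) = −(0.00371/A) t.
t = 2A(√h₀ − √h)/0.00371 = 2·0.710·(√1.95 − √0.448)/0.00371
  = 1.4200 × (1.3964 − 0.66933) / 0.00371 = 278.30 s.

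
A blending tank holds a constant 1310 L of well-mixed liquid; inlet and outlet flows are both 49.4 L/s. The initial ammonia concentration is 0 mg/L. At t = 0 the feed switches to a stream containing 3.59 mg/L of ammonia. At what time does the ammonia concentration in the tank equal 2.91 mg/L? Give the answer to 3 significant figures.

Transient balance on the dissolved component: V dC/dt = Q(C_in − C), so τ = V/Q = 26.518 s.
C(t) = C_in + (C₀ − C_in) e^(−t/τ). Set C = 2.91 and solve for t:
e^(−t/τ) = (C − C_in)/(C₀ − C_in) = (2.91 − 3.59)/(0 − 3.59) = 0.18942
t = −τ ln(…) = 26.518 × 1.6638 = 44.121 s.

44.1 s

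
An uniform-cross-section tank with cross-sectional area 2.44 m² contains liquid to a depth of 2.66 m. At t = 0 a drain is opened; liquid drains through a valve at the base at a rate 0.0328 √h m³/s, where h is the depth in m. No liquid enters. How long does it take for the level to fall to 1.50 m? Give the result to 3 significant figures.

With no inflow, A dh/dt = −0.0328 √h.
Separate and integrate: 2(√h − √h₀) = −(0.0328/A) t.
t = 2A(√h₀ − √h)/0.0328 = 2·2.44·(√2.66 − √1.50)/0.0328
  = 4.8800 × (1.6310 − 1.2247) / 0.0328 = 60.435 s.

60.4 s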